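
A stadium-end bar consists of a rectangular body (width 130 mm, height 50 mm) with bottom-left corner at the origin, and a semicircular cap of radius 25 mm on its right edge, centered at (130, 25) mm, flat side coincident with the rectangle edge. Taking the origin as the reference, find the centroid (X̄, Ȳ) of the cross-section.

Part | A | x̄ᵢ | ȳᵢ | A·x̄ᵢ | A·ȳᵢ
rectangular body | 6500.00 | 65.00 | 25.00 | 422500.00 | 162500.00
semicircular end | 981.75 | 140.61 | 25.00 | 138043.87 | 24543.69
Σ | 7481.75 |  |  | 560543.87 | 187043.69
X̄ = 560543.87 / 7481.75 = 74.92 mm
Ȳ = 187043.69 / 7481.75 = 25.00 mm

X̄ = 74.92 mm, Ȳ = 25.00 mm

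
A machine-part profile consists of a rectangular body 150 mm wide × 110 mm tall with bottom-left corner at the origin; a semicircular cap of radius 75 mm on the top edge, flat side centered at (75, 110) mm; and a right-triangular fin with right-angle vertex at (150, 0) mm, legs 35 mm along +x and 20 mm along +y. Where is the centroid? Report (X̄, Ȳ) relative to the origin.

rectangular body: A = 150 × 110 = 16500.00, centroid at (75.00, 55.00).
semicircular top: A = ½π·75² = 8835.73, centroid at (75.00, 141.83).
triangular fin: A = ½·35·20 = 350.00, centroid at (161.67, 6.67).
ΣA = 25685.73 mm², ΣAX̄ = 1956763.03 mm³, ΣAȲ = 2163013.56 mm³.
X̄ = 1956763.03/25685.73 = 76.18 mm; Ȳ = 2163013.56/25685.73 = 84.21 mm.

X̄ = 76.18 mm, Ȳ = 84.21 mm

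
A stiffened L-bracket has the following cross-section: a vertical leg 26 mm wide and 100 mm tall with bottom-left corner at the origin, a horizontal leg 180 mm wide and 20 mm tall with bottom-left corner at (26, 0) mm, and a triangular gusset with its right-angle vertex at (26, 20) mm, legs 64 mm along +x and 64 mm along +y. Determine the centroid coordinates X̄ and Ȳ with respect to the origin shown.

vertical leg: A = 26 × 100 = 2600.00, centroid at (13.00, 50.00).
horizontal leg: A = 180 × 20 = 3600.00, centroid at (116.00, 10.00).
gusset: A = ½·64·64 = 2048.00, centroid at (47.33, 41.33).
ΣA = 8248.00 mm², ΣAX̄ = 548338.67 mm³, ΣAȲ = 250650.67 mm³.
X̄ = 548338.67/8248.00 = 66.48 mm; Ȳ = 250650.67/8248.00 = 30.39 mm.

X̄ = 66.48 mm, Ȳ = 30.39 mm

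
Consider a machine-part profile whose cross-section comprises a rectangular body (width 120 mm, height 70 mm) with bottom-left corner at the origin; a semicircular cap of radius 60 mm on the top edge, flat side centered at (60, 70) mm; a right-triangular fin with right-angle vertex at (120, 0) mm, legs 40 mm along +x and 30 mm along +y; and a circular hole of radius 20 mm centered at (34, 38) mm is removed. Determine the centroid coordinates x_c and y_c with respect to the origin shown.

rectangular body: A = 120 × 70 = 8400.00, centroid at (60.00, 35.00).
semicircular top: A = ½π·60² = 5654.87, centroid at (60.00, 95.46).
triangular fin: A = ½·40·30 = 600.00, centroid at (133.33, 10.00).
hole: A = −π·20² = -1256.64, centroid at (34.00, 38.00).
ΣA = 13398.23 mm², ΣAx_c = 880566.35 mm³, ΣAy_c = 792088.47 mm³.
x_c = 880566.35/13398.23 = 65.72 mm; y_c = 792088.47/13398.23 = 59.12 mm.

x_c = 65.72 mm, y_c = 59.12 mm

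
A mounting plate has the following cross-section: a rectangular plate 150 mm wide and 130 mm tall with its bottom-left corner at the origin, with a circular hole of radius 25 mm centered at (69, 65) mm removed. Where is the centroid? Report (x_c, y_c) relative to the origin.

plate: A = 150 × 130 = 19500.00, centroid at (75.00, 65.00).
hole: A = −π·25² = -1963.50, centroid at (69.00, 65.00).
ΣA = 17536.50 mm², ΣAx_c = 1327018.82 mm³, ΣAy_c = 1139872.80 mm³.
x_c = 1327018.82/17536.50 = 75.67 mm; y_c = 1139872.80/17536.50 = 65.00 mm.

x_c = 75.67 mm, y_c = 65.00 mm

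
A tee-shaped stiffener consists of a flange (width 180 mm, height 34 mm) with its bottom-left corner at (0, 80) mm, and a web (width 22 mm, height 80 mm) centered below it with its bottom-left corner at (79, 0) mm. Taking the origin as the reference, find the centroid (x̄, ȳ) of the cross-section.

Part | A | x̄ᵢ | ȳᵢ | A·x̄ᵢ | A·ȳᵢ
web | 1760.00 | 90.00 | 40.00 | 158400.00 | 70400.00
flange | 6120.00 | 90.00 | 97.00 | 550800.00 | 593640.00
Σ | 7880.00 |  |  | 709200.00 | 664040.00
x̄ = 709200.00 / 7880.00 = 90.00 mm
ȳ = 664040.00 / 7880.00 = 84.27 mm

x̄ = 90.00 mm, ȳ = 84.27 mm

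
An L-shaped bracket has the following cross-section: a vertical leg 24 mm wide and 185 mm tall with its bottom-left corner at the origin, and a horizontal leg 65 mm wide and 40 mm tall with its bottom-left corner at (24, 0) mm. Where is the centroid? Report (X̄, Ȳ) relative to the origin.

vertical leg: A = 24 × 185 = 4440.00, centroid at (12.00, 92.50).
horizontal leg: A = 65 × 40 = 2600.00, centroid at (56.50, 20.00).
ΣA = 7040.00 mm²
ΣAX̄ = (4440.00)(12.00) + (2600.00)(56.50) = 200180.00 mm³
ΣAȲ = (4440.00)(92.50) + (2600.00)(20.00) = 462700.00 mm³
X̄ = 200180.00 / 7040.00 = 28.43 mm
Ȳ = 462700.00 / 7040.00 = 65.72 mm

X̄ = 28.43 mm, Ȳ = 65.72 mm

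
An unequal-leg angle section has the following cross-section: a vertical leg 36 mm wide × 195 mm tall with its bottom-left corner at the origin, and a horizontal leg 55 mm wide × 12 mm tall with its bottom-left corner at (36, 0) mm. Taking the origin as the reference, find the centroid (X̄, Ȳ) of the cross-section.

vertical leg: A = 36 × 195 = 7020.00, centroid at (18.00, 97.50).
horizontal leg: A = 55 × 12 = 660.00, centroid at (63.50, 6.00).
ΣA = 7680.00 mm²
ΣAX̄ = (7020.00)(18.00) + (660.00)(63.50) = 168270.00 mm³
ΣAȲ = (7020.00)(97.50) + (660.00)(6.00) = 688410.00 mm³
X̄ = 168270.00 / 7680.00 = 21.91 mm
Ȳ = 688410.00 / 7680.00 = 89.64 mm

X̄ = 21.91 mm, Ȳ = 89.64 mm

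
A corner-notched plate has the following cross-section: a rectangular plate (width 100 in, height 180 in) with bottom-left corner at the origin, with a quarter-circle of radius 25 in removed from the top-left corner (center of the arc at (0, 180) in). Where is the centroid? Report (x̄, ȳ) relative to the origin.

x̄ = 51.10 in, ȳ = 87.77 in

Part | A | x̄ᵢ | ȳᵢ | A·x̄ᵢ | A·ȳᵢ
plate | 18000.00 | 50.00 | 90.00 | 900000.00 | 1620000.00
removed quarter-circle | -490.87 | 10.61 | 169.39 | -5208.33 | -83148.96
Σ | 17509.13 |  |  | 894791.67 | 1536851.04
x̄ = 894791.67 / 17509.13 = 51.10 in
ȳ = 1536851.04 / 17509.13 = 87.77 in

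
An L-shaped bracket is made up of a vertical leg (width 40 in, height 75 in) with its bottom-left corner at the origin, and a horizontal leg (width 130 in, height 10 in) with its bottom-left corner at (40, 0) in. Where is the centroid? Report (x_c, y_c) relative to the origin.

Part | A | x̄ᵢ | ȳᵢ | A·x̄ᵢ | A·ȳᵢ
vertical leg | 3000.00 | 20.00 | 37.50 | 60000.00 | 112500.00
horizontal leg | 1300.00 | 105.00 | 5.00 | 136500.00 | 6500.00
Σ | 4300.00 |  |  | 196500.00 | 119000.00
x_c = 196500.00 / 4300.00 = 45.70 in
y_c = 119000.00 / 4300.00 = 27.67 in

x_c = 45.70 in, y_c = 27.67 in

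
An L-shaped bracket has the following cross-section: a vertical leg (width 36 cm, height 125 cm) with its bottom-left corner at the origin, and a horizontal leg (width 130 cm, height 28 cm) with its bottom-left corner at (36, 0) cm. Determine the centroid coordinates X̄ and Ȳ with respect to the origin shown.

X̄ = 55.12 cm, Ȳ = 40.81 cm

vertical leg: A = 36 × 125 = 4500.00, centroid at (18.00, 62.50).
horizontal leg: A = 130 × 28 = 3640.00, centroid at (101.00, 14.00).
ΣA = 8140.00 cm²
ΣAX̄ = (4500.00)(18.00) + (3640.00)(101.00) = 448640.00 cm³
ΣAȲ = (4500.00)(62.50) + (3640.00)(14.00) = 332210.00 cm³
X̄ = 448640.00 / 8140.00 = 55.12 cm
Ȳ = 332210.00 / 8140.00 = 40.81 cm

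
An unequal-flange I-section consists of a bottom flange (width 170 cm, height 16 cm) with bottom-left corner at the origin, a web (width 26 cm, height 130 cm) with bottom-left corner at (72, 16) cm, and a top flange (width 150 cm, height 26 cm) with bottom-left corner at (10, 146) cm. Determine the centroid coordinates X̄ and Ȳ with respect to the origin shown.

bottom flange: A = 170 × 16 = 2720.00, centroid at (85.00, 8.00).
web: A = 26 × 130 = 3380.00, centroid at (85.00, 81.00).
top flange: A = 150 × 26 = 3900.00, centroid at (85.00, 159.00).
ΣA = 10000.00 cm², ΣAX̄ = 850000.00 cm³, ΣAȲ = 915640.00 cm³.
X̄ = 850000.00/10000.00 = 85.00 cm; Ȳ = 915640.00/10000.00 = 91.56 cm.

X̄ = 85.00 cm, Ȳ = 91.56 cm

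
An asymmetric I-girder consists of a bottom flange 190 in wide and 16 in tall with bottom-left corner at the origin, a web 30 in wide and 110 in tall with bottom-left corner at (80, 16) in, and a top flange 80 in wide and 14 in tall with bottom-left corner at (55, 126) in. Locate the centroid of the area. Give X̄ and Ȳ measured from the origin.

bottom flange: A = 190 × 16 = 3040.00, centroid at (95.00, 8.00).
web: A = 30 × 110 = 3300.00, centroid at (95.00, 71.00).
top flange: A = 80 × 14 = 1120.00, centroid at (95.00, 133.00).
ΣA = 7460.00 in², ΣAX̄ = 708700.00 in³, ΣAȲ = 407580.00 in³.
X̄ = 708700.00/7460.00 = 95.00 in; Ȳ = 407580.00/7460.00 = 54.64 in.

X̄ = 95.00 in, Ȳ = 54.64 in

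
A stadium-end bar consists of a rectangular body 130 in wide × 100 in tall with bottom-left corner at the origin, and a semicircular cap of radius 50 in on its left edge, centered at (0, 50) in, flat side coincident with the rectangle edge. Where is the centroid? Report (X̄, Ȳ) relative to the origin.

X̄ = 45.00 in, Ȳ = 50.00 in

rectangular body: A = 130 × 100 = 13000.00, centroid at (65.00, 50.00).
semicircular end: A = ½π·50² = 3926.99, centroid at (-21.22, 50.00).
ΣA = 16926.99 in²
ΣAX̄ = (13000.00)(65.00) + (3926.99)(-21.22) = 761666.67 in³
ΣAȲ = (13000.00)(50.00) + (3926.99)(50.00) = 846349.54 in³
X̄ = 761666.67 / 16926.99 = 45.00 in
Ȳ = 846349.54 / 16926.99 = 50.00 in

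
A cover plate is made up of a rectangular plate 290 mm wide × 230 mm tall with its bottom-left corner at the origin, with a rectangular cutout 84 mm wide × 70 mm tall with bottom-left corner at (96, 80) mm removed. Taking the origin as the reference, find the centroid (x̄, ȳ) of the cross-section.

plate: A = 290 × 230 = 66700.00, centroid at (145.00, 115.00).
hole: A = −(84 × 70) = -5880.00, centroid at (138.00, 115.00).
ΣA = 60820.00 mm²
ΣAx̄ = (66700.00)(145.00) + (-5880.00)(138.00) = 8860060.00 mm³
ΣAȳ = (66700.00)(115.00) + (-5880.00)(115.00) = 6994300.00 mm³
x̄ = 8860060.00 / 60820.00 = 145.68 mm
ȳ = 6994300.00 / 60820.00 = 115.00 mm

x̄ = 145.68 mm, ȳ = 115.00 mm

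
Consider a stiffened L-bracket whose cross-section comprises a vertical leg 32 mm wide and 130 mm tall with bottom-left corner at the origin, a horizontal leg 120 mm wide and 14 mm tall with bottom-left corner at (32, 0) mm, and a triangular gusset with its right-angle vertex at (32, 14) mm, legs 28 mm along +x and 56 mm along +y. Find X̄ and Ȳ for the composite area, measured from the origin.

Part | A | x̄ᵢ | ȳᵢ | A·x̄ᵢ | A·ȳᵢ
vertical leg | 4160.00 | 16.00 | 65.00 | 66560.00 | 270400.00
horizontal leg | 1680.00 | 92.00 | 7.00 | 154560.00 | 11760.00
gusset | 784.00 | 41.33 | 32.67 | 32405.33 | 25610.67
Σ | 6624.00 |  |  | 253525.33 | 307770.67
X̄ = 253525.33 / 6624.00 = 38.27 mm
Ȳ = 307770.67 / 6624.00 = 46.46 mm

X̄ = 38.27 mm, Ȳ = 46.46 mm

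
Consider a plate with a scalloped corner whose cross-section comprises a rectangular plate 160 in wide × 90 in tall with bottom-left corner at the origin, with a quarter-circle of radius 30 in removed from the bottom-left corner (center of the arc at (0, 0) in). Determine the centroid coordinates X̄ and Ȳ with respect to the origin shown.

X̄ = 83.47 in, Ȳ = 46.67 in

Part | A | x̄ᵢ | ȳᵢ | A·x̄ᵢ | A·ȳᵢ
plate | 14400.00 | 80.00 | 45.00 | 1152000.00 | 648000.00
removed quarter-circle | -706.86 | 12.73 | 12.73 | -9000.00 | -9000.00
Σ | 13693.14 |  |  | 1143000.00 | 639000.00
X̄ = 1143000.00 / 13693.14 = 83.47 in
Ȳ = 639000.00 / 13693.14 = 46.67 in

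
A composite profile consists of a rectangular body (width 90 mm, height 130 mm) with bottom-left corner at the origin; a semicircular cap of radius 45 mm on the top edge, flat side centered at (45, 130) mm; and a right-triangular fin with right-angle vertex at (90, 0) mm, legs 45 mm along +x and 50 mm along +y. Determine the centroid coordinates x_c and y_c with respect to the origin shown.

x_c = 49.22 mm, y_c = 78.32 mm

Part | A | x̄ᵢ | ȳᵢ | A·x̄ᵢ | A·ȳᵢ
rectangular body | 11700.00 | 45.00 | 65.00 | 526500.00 | 760500.00
semicircular top | 3180.86 | 45.00 | 149.10 | 143138.82 | 474262.13
triangular fin | 1125.00 | 105.00 | 16.67 | 118125.00 | 18750.00
Σ | 16005.86 |  |  | 787763.82 | 1253512.13
x_c = 787763.82 / 16005.86 = 49.22 mm
y_c = 1253512.13 / 16005.86 = 78.32 mm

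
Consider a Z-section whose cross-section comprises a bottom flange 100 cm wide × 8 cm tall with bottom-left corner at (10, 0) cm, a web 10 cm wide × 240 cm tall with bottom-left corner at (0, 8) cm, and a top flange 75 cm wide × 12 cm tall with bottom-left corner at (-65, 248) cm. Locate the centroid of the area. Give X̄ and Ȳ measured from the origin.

X̄ = 8.60 cm, Ȳ = 131.46 cm

Part | A | x̄ᵢ | ȳᵢ | A·x̄ᵢ | A·ȳᵢ
bottom flange | 800.00 | 60.00 | 4.00 | 48000.00 | 3200.00
web | 2400.00 | 5.00 | 128.00 | 12000.00 | 307200.00
top flange | 900.00 | -27.50 | 254.00 | -24750.00 | 228600.00
Σ | 4100.00 |  |  | 35250.00 | 539000.00
X̄ = 35250.00 / 4100.00 = 8.60 cm
Ȳ = 539000.00 / 4100.00 = 131.46 cm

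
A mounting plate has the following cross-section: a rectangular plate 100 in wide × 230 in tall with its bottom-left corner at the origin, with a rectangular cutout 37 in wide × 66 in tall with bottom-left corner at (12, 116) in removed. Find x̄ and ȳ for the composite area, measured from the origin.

x̄ = 52.32 in, ȳ = 110.96 in

plate: A = 100 × 230 = 23000.00, centroid at (50.00, 115.00).
hole: A = −(37 × 66) = -2442.00, centroid at (30.50, 149.00).
ΣA = 20558.00 in², ΣAx̄ = 1075519.00 in³, ΣAȳ = 2281142.00 in³.
x̄ = 1075519.00/20558.00 = 52.32 in; ȳ = 2281142.00/20558.00 = 110.96 in.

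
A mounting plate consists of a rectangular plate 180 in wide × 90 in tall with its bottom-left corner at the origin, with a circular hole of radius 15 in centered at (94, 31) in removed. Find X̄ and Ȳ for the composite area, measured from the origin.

X̄ = 89.82 in, Ȳ = 45.64 in

plate: A = 180 × 90 = 16200.00, centroid at (90.00, 45.00).
hole: A = −π·15² = -706.86, centroid at (94.00, 31.00).
ΣA = 15493.14 in², ΣAX̄ = 1391555.32 in³, ΣAȲ = 707087.39 in³.
X̄ = 1391555.32/15493.14 = 89.82 in; Ȳ = 707087.39/15493.14 = 45.64 in.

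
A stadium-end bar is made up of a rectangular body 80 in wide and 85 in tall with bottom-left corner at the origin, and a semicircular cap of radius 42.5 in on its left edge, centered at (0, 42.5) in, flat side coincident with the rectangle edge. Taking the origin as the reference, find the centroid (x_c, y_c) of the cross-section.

rectangular body: A = 80 × 85 = 6800.00, centroid at (40.00, 42.50).
semicircular end: A = ½π·42.5² = 2837.25, centroid at (-18.04, 42.50).
ΣA = 9637.25 in²
ΣAx_c = (6800.00)(40.00) + (2837.25)(-18.04) = 220822.92 in³
ΣAy_c = (6800.00)(42.50) + (2837.25)(42.50) = 409583.16 in³
x_c = 220822.92 / 9637.25 = 22.91 in
y_c = 409583.16 / 9637.25 = 42.50 in

x_c = 22.91 in, y_c = 42.50 in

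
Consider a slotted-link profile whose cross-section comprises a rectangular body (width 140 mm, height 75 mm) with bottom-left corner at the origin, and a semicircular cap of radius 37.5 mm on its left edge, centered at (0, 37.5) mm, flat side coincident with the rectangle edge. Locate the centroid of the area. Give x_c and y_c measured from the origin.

rectangular body: A = 140 × 75 = 10500.00, centroid at (70.00, 37.50).
semicircular end: A = ½π·37.5² = 2208.93, centroid at (-15.92, 37.50).
ΣA = 12708.93 mm², ΣAx_c = 699843.75 mm³, ΣAy_c = 476584.96 mm³.
x_c = 699843.75/12708.93 = 55.07 mm; y_c = 476584.96/12708.93 = 37.50 mm.

x_c = 55.07 mm, y_c = 37.50 mm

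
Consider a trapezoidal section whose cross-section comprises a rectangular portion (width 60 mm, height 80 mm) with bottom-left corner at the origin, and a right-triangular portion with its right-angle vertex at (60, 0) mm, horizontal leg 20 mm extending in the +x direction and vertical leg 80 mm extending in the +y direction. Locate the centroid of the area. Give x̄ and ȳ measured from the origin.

x̄ = 35.24 mm, ȳ = 38.10 mm

rectangular portion: A = 60 × 80 = 4800.00, centroid at (30.00, 40.00).
triangular portion: A = ½·20·80 = 800.00, centroid at (66.67, 26.67).
ΣA = 5600.00 mm², ΣAx̄ = 197333.33 mm³, ΣAȳ = 213333.33 mm³.
x̄ = 197333.33/5600.00 = 35.24 mm; ȳ = 213333.33/5600.00 = 38.10 mm.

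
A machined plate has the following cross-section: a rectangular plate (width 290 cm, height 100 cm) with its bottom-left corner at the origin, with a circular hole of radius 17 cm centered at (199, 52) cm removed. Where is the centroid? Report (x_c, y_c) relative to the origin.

x_c = 143.25 cm, y_c = 49.94 cm

plate: A = 290 × 100 = 29000.00, centroid at (145.00, 50.00).
hole: A = −π·17² = -907.92, centroid at (199.00, 52.00).
ΣA = 28092.08 cm², ΣAx_c = 4024323.86 cm³, ΣAy_c = 1402788.15 cm³.
x_c = 4024323.86/28092.08 = 143.25 cm; y_c = 1402788.15/28092.08 = 49.94 cm.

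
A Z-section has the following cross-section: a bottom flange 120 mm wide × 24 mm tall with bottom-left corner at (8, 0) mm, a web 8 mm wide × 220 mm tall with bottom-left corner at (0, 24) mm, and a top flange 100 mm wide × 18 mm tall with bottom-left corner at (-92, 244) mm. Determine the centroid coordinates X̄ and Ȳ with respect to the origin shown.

Part | A | x̄ᵢ | ȳᵢ | A·x̄ᵢ | A·ȳᵢ
bottom flange | 2880.00 | 68.00 | 12.00 | 195840.00 | 34560.00
web | 1760.00 | 4.00 | 134.00 | 7040.00 | 235840.00
top flange | 1800.00 | -42.00 | 253.00 | -75600.00 | 455400.00
Σ | 6440.00 |  |  | 127280.00 | 725800.00
X̄ = 127280.00 / 6440.00 = 19.76 mm
Ȳ = 725800.00 / 6440.00 = 112.70 mm

X̄ = 19.76 mm, Ȳ = 112.70 mm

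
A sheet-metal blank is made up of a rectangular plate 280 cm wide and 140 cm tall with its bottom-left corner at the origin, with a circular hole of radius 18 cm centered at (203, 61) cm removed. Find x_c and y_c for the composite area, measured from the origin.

plate: A = 280 × 140 = 39200.00, centroid at (140.00, 70.00).
hole: A = −π·18² = -1017.88, centroid at (203.00, 61.00).
ΣA = 38182.12 cm²
ΣAx_c = (39200.00)(140.00) + (-1017.88)(203.00) = 5281371.17 cm³
ΣAy_c = (39200.00)(70.00) + (-1017.88)(61.00) = 2681909.56 cm³
x_c = 5281371.17 / 38182.12 = 138.32 cm
y_c = 2681909.56 / 38182.12 = 70.24 cm

x_c = 138.32 cm, y_c = 70.24 cm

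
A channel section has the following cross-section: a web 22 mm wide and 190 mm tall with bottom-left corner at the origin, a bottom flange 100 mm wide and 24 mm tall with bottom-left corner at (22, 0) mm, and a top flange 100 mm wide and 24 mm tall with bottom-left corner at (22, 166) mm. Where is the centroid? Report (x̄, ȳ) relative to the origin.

x̄ = 43.61 mm, ȳ = 95.00 mm

Part | A | x̄ᵢ | ȳᵢ | A·x̄ᵢ | A·ȳᵢ
web | 4180.00 | 11.00 | 95.00 | 45980.00 | 397100.00
bottom flange | 2400.00 | 72.00 | 12.00 | 172800.00 | 28800.00
top flange | 2400.00 | 72.00 | 178.00 | 172800.00 | 427200.00
Σ | 8980.00 |  |  | 391580.00 | 853100.00
x̄ = 391580.00 / 8980.00 = 43.61 mm
ȳ = 853100.00 / 8980.00 = 95.00 mm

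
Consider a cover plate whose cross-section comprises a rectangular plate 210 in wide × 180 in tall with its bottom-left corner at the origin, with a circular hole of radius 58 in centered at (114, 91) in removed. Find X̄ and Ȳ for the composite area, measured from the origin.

plate: A = 210 × 180 = 37800.00, centroid at (105.00, 90.00).
hole: A = −π·58² = -10568.32, centroid at (114.00, 91.00).
ΣA = 27231.68 in²
ΣAX̄ = (37800.00)(105.00) + (-10568.32)(114.00) = 2764211.78 in³
ΣAȲ = (37800.00)(90.00) + (-10568.32)(91.00) = 2440283.09 in³
X̄ = 2764211.78 / 27231.68 = 101.51 in
Ȳ = 2440283.09 / 27231.68 = 89.61 in

X̄ = 101.51 in, Ȳ = 89.61 in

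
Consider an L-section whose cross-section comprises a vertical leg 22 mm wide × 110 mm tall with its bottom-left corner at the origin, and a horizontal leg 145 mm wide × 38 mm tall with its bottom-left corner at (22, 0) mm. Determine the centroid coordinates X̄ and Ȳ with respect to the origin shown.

X̄ = 69.02 mm, Ȳ = 29.99 mm

vertical leg: A = 22 × 110 = 2420.00, centroid at (11.00, 55.00).
horizontal leg: A = 145 × 38 = 5510.00, centroid at (94.50, 19.00).
ΣA = 7930.00 mm², ΣAX̄ = 547315.00 mm³, ΣAȲ = 237790.00 mm³.
X̄ = 547315.00/7930.00 = 69.02 mm; Ȳ = 237790.00/7930.00 = 29.99 mm.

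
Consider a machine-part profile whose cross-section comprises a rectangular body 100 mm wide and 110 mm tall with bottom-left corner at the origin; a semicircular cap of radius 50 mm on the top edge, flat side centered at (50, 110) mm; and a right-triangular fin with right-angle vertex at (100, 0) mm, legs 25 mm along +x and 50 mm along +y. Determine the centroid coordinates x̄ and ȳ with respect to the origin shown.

Part | A | x̄ᵢ | ȳᵢ | A·x̄ᵢ | A·ȳᵢ
rectangular body | 11000.00 | 50.00 | 55.00 | 550000.00 | 605000.00
semicircular top | 3926.99 | 50.00 | 131.22 | 196349.54 | 515302.32
triangular fin | 625.00 | 108.33 | 16.67 | 67708.33 | 10416.67
Σ | 15551.99 |  |  | 814057.87 | 1130718.99
x̄ = 814057.87 / 15551.99 = 52.34 mm
ȳ = 1130718.99 / 15551.99 = 72.71 mm

x̄ = 52.34 mm, ȳ = 72.71 mm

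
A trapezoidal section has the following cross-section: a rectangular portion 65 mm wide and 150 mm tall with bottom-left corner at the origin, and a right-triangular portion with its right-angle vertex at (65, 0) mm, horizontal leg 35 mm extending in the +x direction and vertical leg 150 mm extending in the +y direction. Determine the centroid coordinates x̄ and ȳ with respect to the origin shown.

x̄ = 41.87 mm, ȳ = 69.70 mm

Part | A | x̄ᵢ | ȳᵢ | A·x̄ᵢ | A·ȳᵢ
rectangular portion | 9750.00 | 32.50 | 75.00 | 316875.00 | 731250.00
triangular portion | 2625.00 | 76.67 | 50.00 | 201250.00 | 131250.00
Σ | 12375.00 |  |  | 518125.00 | 862500.00
x̄ = 518125.00 / 12375.00 = 41.87 mm
ȳ = 862500.00 / 12375.00 = 69.70 mm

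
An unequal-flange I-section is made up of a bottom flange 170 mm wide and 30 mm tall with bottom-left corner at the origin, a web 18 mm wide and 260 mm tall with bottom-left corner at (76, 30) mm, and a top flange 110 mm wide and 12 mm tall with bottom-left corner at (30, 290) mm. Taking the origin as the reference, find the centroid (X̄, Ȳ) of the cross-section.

bottom flange: A = 170 × 30 = 5100.00, centroid at (85.00, 15.00).
web: A = 18 × 260 = 4680.00, centroid at (85.00, 160.00).
top flange: A = 110 × 12 = 1320.00, centroid at (85.00, 296.00).
ΣA = 11100.00 mm²
ΣAX̄ = (5100.00)(85.00) + (4680.00)(85.00) + (1320.00)(85.00) = 943500.00 mm³
ΣAȲ = (5100.00)(15.00) + (4680.00)(160.00) + (1320.00)(296.00) = 1216020.00 mm³
X̄ = 943500.00 / 11100.00 = 85.00 mm
Ȳ = 1216020.00 / 11100.00 = 109.55 mm

X̄ = 85.00 mm, Ȳ = 109.55 mm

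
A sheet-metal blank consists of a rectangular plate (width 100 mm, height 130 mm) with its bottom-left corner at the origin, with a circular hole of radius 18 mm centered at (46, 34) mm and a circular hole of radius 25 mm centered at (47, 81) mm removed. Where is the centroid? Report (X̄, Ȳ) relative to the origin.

plate: A = 100 × 130 = 13000.00, centroid at (50.00, 65.00).
hole 1: A = −π·18² = -1017.88, centroid at (46.00, 34.00).
hole 2: A = −π·25² = -1963.50, centroid at (47.00, 81.00).
ΣA = 10018.63 mm²
ΣAX̄ = (13000.00)(50.00) + (-1017.88)(46.00) + (-1963.50)(47.00) = 510893.42 mm³
ΣAȲ = (13000.00)(65.00) + (-1017.88)(34.00) + (-1963.50)(81.00) = 651349.09 mm³
X̄ = 510893.42 / 10018.63 = 50.99 mm
Ȳ = 651349.09 / 10018.63 = 65.01 mm

X̄ = 50.99 mm, Ȳ = 65.01 mm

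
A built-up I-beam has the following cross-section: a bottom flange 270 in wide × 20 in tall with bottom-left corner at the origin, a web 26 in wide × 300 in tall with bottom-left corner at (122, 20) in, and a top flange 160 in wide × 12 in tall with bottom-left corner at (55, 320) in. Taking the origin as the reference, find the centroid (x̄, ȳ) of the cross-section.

bottom flange: A = 270 × 20 = 5400.00, centroid at (135.00, 10.00).
web: A = 26 × 300 = 7800.00, centroid at (135.00, 170.00).
top flange: A = 160 × 12 = 1920.00, centroid at (135.00, 326.00).
ΣA = 15120.00 in²
ΣAx̄ = (5400.00)(135.00) + (7800.00)(135.00) + (1920.00)(135.00) = 2041200.00 in³
ΣAȳ = (5400.00)(10.00) + (7800.00)(170.00) + (1920.00)(326.00) = 2005920.00 in³
x̄ = 2041200.00 / 15120.00 = 135.00 in
ȳ = 2005920.00 / 15120.00 = 132.67 in

x̄ = 135.00 in, ȳ = 132.67 in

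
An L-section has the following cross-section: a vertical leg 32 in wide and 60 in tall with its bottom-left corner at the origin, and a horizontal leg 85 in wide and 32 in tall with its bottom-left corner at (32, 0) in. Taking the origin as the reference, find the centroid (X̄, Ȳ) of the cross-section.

vertical leg: A = 32 × 60 = 1920.00, centroid at (16.00, 30.00).
horizontal leg: A = 85 × 32 = 2720.00, centroid at (74.50, 16.00).
ΣA = 4640.00 in²
ΣAX̄ = (1920.00)(16.00) + (2720.00)(74.50) = 233360.00 in³
ΣAȲ = (1920.00)(30.00) + (2720.00)(16.00) = 101120.00 in³
X̄ = 233360.00 / 4640.00 = 50.29 in
Ȳ = 101120.00 / 4640.00 = 21.79 in

X̄ = 50.29 in, Ȳ = 21.79 in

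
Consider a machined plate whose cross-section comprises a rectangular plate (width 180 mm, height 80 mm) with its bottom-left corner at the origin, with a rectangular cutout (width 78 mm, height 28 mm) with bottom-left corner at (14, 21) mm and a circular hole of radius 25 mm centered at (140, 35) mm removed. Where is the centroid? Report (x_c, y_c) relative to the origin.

Part | A | x̄ᵢ | ȳᵢ | A·x̄ᵢ | A·ȳᵢ
plate | 14400.00 | 90.00 | 40.00 | 1296000.00 | 576000.00
hole 1 | -2184.00 | 53.00 | 35.00 | -115752.00 | -76440.00
hole 2 | -1963.50 | 140.00 | 35.00 | -274889.36 | -68722.34
Σ | 10252.50 |  |  | 905358.64 | 430837.66
x_c = 905358.64 / 10252.50 = 88.31 mm
y_c = 430837.66 / 10252.50 = 42.02 mm

x_c = 88.31 mm, y_c = 42.02 mm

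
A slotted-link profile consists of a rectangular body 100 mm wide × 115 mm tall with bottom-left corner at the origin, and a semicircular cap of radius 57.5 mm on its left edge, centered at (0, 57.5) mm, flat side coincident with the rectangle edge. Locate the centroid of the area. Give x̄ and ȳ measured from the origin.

x̄ = 26.85 mm, ȳ = 57.50 mm

rectangular body: A = 100 × 115 = 11500.00, centroid at (50.00, 57.50).
semicircular end: A = ½π·57.5² = 5193.45, centroid at (-24.40, 57.50).
ΣA = 16693.45 mm², ΣAx̄ = 448260.42 mm³, ΣAȳ = 959873.11 mm³.
x̄ = 448260.42/16693.45 = 26.85 mm; ȳ = 959873.11/16693.45 = 57.50 mm.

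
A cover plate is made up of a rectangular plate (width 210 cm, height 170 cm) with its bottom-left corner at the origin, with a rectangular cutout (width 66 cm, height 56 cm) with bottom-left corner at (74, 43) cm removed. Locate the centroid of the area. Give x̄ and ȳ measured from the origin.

Part | A | x̄ᵢ | ȳᵢ | A·x̄ᵢ | A·ȳᵢ
plate | 35700.00 | 105.00 | 85.00 | 3748500.00 | 3034500.00
hole | -3696.00 | 107.00 | 71.00 | -395472.00 | -262416.00
Σ | 32004.00 |  |  | 3353028.00 | 2772084.00
x̄ = 3353028.00 / 32004.00 = 104.77 cm
ȳ = 2772084.00 / 32004.00 = 86.62 cm

x̄ = 104.77 cm, ȳ = 86.62 cm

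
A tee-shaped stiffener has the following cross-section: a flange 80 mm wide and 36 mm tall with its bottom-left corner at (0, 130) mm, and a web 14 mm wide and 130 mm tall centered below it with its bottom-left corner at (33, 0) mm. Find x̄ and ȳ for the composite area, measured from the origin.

web: A = 14 × 130 = 1820.00, centroid at (40.00, 65.00).
flange: A = 80 × 36 = 2880.00, centroid at (40.00, 148.00).
ΣA = 4700.00 mm²
ΣAx̄ = (1820.00)(40.00) + (2880.00)(40.00) = 188000.00 mm³
ΣAȳ = (1820.00)(65.00) + (2880.00)(148.00) = 544540.00 mm³
x̄ = 188000.00 / 4700.00 = 40.00 mm
ȳ = 544540.00 / 4700.00 = 115.86 mm

x̄ = 40.00 mm, ȳ = 115.86 mm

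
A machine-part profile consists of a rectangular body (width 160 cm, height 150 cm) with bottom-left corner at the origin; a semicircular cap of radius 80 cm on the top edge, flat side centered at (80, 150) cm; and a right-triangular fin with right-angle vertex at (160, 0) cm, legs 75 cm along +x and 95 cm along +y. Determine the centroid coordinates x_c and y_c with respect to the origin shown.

x_c = 89.94 cm, y_c = 100.01 cm

rectangular body: A = 160 × 150 = 24000.00, centroid at (80.00, 75.00).
semicircular top: A = ½π·80² = 10053.10, centroid at (80.00, 183.95).
triangular fin: A = ½·75·95 = 3562.50, centroid at (185.00, 31.67).
ΣA = 37615.60 cm²
ΣAx_c = (24000.00)(80.00) + (10053.10)(80.00) + (3562.50)(185.00) = 3383310.22 cm³
ΣAy_c = (24000.00)(75.00) + (10053.10)(183.95) + (3562.50)(31.67) = 3762110.31 cm³
x_c = 3383310.22 / 37615.60 = 89.94 cm
y_c = 3762110.31 / 37615.60 = 100.01 cm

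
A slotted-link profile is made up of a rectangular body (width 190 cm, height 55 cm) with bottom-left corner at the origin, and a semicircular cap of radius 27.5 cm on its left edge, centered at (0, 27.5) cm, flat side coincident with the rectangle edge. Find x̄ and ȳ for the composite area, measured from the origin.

rectangular body: A = 190 × 55 = 10450.00, centroid at (95.00, 27.50).
semicircular end: A = ½π·27.5² = 1187.91, centroid at (-11.67, 27.50).
ΣA = 11637.91 cm², ΣAx̄ = 978885.42 cm³, ΣAȳ = 320042.65 cm³.
x̄ = 978885.42/11637.91 = 84.11 cm; ȳ = 320042.65/11637.91 = 27.50 cm.

x̄ = 84.11 cm, ȳ = 27.50 cm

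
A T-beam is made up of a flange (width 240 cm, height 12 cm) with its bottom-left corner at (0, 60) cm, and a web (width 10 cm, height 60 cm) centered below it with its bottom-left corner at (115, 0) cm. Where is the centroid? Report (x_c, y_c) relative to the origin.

web: A = 10 × 60 = 600.00, centroid at (120.00, 30.00).
flange: A = 240 × 12 = 2880.00, centroid at (120.00, 66.00).
ΣA = 3480.00 cm², ΣAx_c = 417600.00 cm³, ΣAy_c = 208080.00 cm³.
x_c = 417600.00/3480.00 = 120.00 cm; y_c = 208080.00/3480.00 = 59.79 cm.

x_c = 120.00 cm, y_c = 59.79 cm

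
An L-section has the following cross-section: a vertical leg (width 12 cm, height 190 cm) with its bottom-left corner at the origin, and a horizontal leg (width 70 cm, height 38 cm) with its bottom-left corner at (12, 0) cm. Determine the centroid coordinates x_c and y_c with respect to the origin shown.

vertical leg: A = 12 × 190 = 2280.00, centroid at (6.00, 95.00).
horizontal leg: A = 70 × 38 = 2660.00, centroid at (47.00, 19.00).
ΣA = 4940.00 cm²
ΣAx_c = (2280.00)(6.00) + (2660.00)(47.00) = 138700.00 cm³
ΣAy_c = (2280.00)(95.00) + (2660.00)(19.00) = 267140.00 cm³
x_c = 138700.00 / 4940.00 = 28.08 cm
y_c = 267140.00 / 4940.00 = 54.08 cm

x_c = 28.08 cm, y_c = 54.08 cm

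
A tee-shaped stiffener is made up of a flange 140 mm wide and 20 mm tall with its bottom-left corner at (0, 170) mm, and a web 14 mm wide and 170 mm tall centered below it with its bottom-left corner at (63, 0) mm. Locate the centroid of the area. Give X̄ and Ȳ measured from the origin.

X̄ = 70.00 mm, Ȳ = 136.35 mm

web: A = 14 × 170 = 2380.00, centroid at (70.00, 85.00).
flange: A = 140 × 20 = 2800.00, centroid at (70.00, 180.00).
ΣA = 5180.00 mm², ΣAX̄ = 362600.00 mm³, ΣAȲ = 706300.00 mm³.
X̄ = 362600.00/5180.00 = 70.00 mm; Ȳ = 706300.00/5180.00 = 136.35 mm.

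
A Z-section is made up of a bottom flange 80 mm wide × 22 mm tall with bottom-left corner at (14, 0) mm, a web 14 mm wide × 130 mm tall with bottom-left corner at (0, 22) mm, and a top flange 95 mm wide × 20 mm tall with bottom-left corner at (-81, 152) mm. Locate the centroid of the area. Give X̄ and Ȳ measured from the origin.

X̄ = 8.05 mm, Ȳ = 88.59 mm

bottom flange: A = 80 × 22 = 1760.00, centroid at (54.00, 11.00).
web: A = 14 × 130 = 1820.00, centroid at (7.00, 87.00).
top flange: A = 95 × 20 = 1900.00, centroid at (-33.50, 162.00).
ΣA = 5480.00 mm², ΣAX̄ = 44130.00 mm³, ΣAȲ = 485500.00 mm³.
X̄ = 44130.00/5480.00 = 8.05 mm; Ȳ = 485500.00/5480.00 = 88.59 mm.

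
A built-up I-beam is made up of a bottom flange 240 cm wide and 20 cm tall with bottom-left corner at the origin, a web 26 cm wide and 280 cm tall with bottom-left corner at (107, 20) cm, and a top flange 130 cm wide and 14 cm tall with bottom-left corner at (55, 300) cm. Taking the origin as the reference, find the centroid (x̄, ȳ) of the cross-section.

x̄ = 120.00 cm, ȳ = 127.45 cm

bottom flange: A = 240 × 20 = 4800.00, centroid at (120.00, 10.00).
web: A = 26 × 280 = 7280.00, centroid at (120.00, 160.00).
top flange: A = 130 × 14 = 1820.00, centroid at (120.00, 307.00).
ΣA = 13900.00 cm², ΣAx̄ = 1668000.00 cm³, ΣAȳ = 1771540.00 cm³.
x̄ = 1668000.00/13900.00 = 120.00 cm; ȳ = 1771540.00/13900.00 = 127.45 cm.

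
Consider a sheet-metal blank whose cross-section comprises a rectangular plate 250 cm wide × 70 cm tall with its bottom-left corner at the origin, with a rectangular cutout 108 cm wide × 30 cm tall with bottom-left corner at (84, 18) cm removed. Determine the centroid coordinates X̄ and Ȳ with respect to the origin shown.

X̄ = 122.05 cm, Ȳ = 35.45 cm

plate: A = 250 × 70 = 17500.00, centroid at (125.00, 35.00).
hole: A = −(108 × 30) = -3240.00, centroid at (138.00, 33.00).
ΣA = 14260.00 cm², ΣAX̄ = 1740380.00 cm³, ΣAȲ = 505580.00 cm³.
X̄ = 1740380.00/14260.00 = 122.05 cm; Ȳ = 505580.00/14260.00 = 35.45 cm.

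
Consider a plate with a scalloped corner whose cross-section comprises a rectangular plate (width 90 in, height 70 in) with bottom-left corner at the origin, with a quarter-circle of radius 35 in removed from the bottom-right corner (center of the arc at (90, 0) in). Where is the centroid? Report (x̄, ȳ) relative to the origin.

plate: A = 90 × 70 = 6300.00, centroid at (45.00, 35.00).
removed quarter-circle: A = −¼π·35² = -962.11, centroid at (75.15, 14.85).
ΣA = 5337.89 in²
ΣAx̄ = (6300.00)(45.00) + (-962.11)(75.15) = 211201.52 in³
ΣAȳ = (6300.00)(35.00) + (-962.11)(14.85) = 206208.33 in³
x̄ = 211201.52 / 5337.89 = 39.57 in
ȳ = 206208.33 / 5337.89 = 38.63 in

x̄ = 39.57 in, ȳ = 38.63 in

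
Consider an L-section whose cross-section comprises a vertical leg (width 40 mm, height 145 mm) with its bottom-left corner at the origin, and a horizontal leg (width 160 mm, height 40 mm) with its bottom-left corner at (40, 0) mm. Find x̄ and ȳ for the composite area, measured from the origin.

vertical leg: A = 40 × 145 = 5800.00, centroid at (20.00, 72.50).
horizontal leg: A = 160 × 40 = 6400.00, centroid at (120.00, 20.00).
ΣA = 12200.00 mm², ΣAx̄ = 884000.00 mm³, ΣAȳ = 548500.00 mm³.
x̄ = 884000.00/12200.00 = 72.46 mm; ȳ = 548500.00/12200.00 = 44.96 mm.

x̄ = 72.46 mm, ȳ = 44.96 mm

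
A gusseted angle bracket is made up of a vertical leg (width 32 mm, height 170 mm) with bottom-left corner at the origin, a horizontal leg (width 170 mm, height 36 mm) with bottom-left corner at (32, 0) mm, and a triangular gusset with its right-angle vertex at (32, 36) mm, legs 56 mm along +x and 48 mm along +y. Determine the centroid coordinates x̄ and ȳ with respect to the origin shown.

x̄ = 67.51 mm, ȳ = 49.79 mm

vertical leg: A = 32 × 170 = 5440.00, centroid at (16.00, 85.00).
horizontal leg: A = 170 × 36 = 6120.00, centroid at (117.00, 18.00).
gusset: A = ½·56·48 = 1344.00, centroid at (50.67, 52.00).
ΣA = 12904.00 mm²
ΣAx̄ = (5440.00)(16.00) + (6120.00)(117.00) + (1344.00)(50.67) = 871176.00 mm³
ΣAȳ = (5440.00)(85.00) + (6120.00)(18.00) + (1344.00)(52.00) = 642448.00 mm³
x̄ = 871176.00 / 12904.00 = 67.51 mm
ȳ = 642448.00 / 12904.00 = 49.79 mm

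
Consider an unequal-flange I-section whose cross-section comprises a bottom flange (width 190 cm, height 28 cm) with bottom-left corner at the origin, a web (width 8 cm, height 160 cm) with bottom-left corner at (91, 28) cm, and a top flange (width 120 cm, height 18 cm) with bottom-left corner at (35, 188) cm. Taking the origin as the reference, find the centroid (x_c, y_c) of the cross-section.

bottom flange: A = 190 × 28 = 5320.00, centroid at (95.00, 14.00).
web: A = 8 × 160 = 1280.00, centroid at (95.00, 108.00).
top flange: A = 120 × 18 = 2160.00, centroid at (95.00, 197.00).
ΣA = 8760.00 cm²
ΣAx_c = (5320.00)(95.00) + (1280.00)(95.00) + (2160.00)(95.00) = 832200.00 cm³
ΣAy_c = (5320.00)(14.00) + (1280.00)(108.00) + (2160.00)(197.00) = 638240.00 cm³
x_c = 832200.00 / 8760.00 = 95.00 cm
y_c = 638240.00 / 8760.00 = 72.86 cm

x_c = 95.00 cm, y_c = 72.86 cm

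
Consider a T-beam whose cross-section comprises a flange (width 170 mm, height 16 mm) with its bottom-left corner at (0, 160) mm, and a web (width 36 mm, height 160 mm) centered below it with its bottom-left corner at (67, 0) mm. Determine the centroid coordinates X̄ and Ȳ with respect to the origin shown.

web: A = 36 × 160 = 5760.00, centroid at (85.00, 80.00).
flange: A = 170 × 16 = 2720.00, centroid at (85.00, 168.00).
ΣA = 8480.00 mm²
ΣAX̄ = (5760.00)(85.00) + (2720.00)(85.00) = 720800.00 mm³
ΣAȲ = (5760.00)(80.00) + (2720.00)(168.00) = 917760.00 mm³
X̄ = 720800.00 / 8480.00 = 85.00 mm
Ȳ = 917760.00 / 8480.00 = 108.23 mm

X̄ = 85.00 mm, Ȳ = 108.23 mm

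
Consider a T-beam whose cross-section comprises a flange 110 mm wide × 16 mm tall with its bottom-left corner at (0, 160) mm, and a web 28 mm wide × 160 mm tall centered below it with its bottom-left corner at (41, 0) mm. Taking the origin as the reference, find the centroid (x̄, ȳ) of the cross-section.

x̄ = 55.00 mm, ȳ = 104.82 mm

web: A = 28 × 160 = 4480.00, centroid at (55.00, 80.00).
flange: A = 110 × 16 = 1760.00, centroid at (55.00, 168.00).
ΣA = 6240.00 mm²
ΣAx̄ = (4480.00)(55.00) + (1760.00)(55.00) = 343200.00 mm³
ΣAȳ = (4480.00)(80.00) + (1760.00)(168.00) = 654080.00 mm³
x̄ = 343200.00 / 6240.00 = 55.00 mm
ȳ = 654080.00 / 6240.00 = 104.82 mm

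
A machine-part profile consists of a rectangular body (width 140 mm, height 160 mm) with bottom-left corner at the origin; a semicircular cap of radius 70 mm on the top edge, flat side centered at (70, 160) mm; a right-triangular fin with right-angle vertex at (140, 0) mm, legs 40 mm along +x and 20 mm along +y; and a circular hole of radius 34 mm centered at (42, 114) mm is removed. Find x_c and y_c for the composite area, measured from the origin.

x_c = 75.03 mm, y_c = 105.74 mm

rectangular body: A = 140 × 160 = 22400.00, centroid at (70.00, 80.00).
semicircular top: A = ½π·70² = 7696.90, centroid at (70.00, 189.71).
triangular fin: A = ½·40·20 = 400.00, centroid at (153.33, 6.67).
hole: A = −π·34² = -3631.68, centroid at (42.00, 114.00).
ΣA = 26865.22 mm²
ΣAx_c = (22400.00)(70.00) + (7696.90)(70.00) + (400.00)(153.33) + (-3631.68)(42.00) = 2015585.87 mm³
ΣAy_c = (22400.00)(80.00) + (7696.90)(189.71) + (400.00)(6.67) + (-3631.68)(114.00) = 2840826.01 mm³
x_c = 2015585.87 / 26865.22 = 75.03 mm
y_c = 2840826.01 / 26865.22 = 105.74 mm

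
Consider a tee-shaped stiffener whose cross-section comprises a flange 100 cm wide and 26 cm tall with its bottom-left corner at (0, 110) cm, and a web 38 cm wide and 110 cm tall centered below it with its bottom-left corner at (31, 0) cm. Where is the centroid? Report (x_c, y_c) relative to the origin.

x_c = 50.00 cm, y_c = 81.08 cm

Part | A | x̄ᵢ | ȳᵢ | A·x̄ᵢ | A·ȳᵢ
web | 4180.00 | 50.00 | 55.00 | 209000.00 | 229900.00
flange | 2600.00 | 50.00 | 123.00 | 130000.00 | 319800.00
Σ | 6780.00 |  |  | 339000.00 | 549700.00
x_c = 339000.00 / 6780.00 = 50.00 cm
y_c = 549700.00 / 6780.00 = 81.08 cm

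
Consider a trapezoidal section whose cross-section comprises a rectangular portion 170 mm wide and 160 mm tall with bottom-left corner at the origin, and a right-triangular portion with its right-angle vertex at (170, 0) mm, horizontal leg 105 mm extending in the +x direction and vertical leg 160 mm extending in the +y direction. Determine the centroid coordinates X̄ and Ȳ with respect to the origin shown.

rectangular portion: A = 170 × 160 = 27200.00, centroid at (85.00, 80.00).
triangular portion: A = ½·105·160 = 8400.00, centroid at (205.00, 53.33).
ΣA = 35600.00 mm², ΣAX̄ = 4034000.00 mm³, ΣAȲ = 2624000.00 mm³.
X̄ = 4034000.00/35600.00 = 113.31 mm; Ȳ = 2624000.00/35600.00 = 73.71 mm.

X̄ = 113.31 mm, Ȳ = 73.71 mm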